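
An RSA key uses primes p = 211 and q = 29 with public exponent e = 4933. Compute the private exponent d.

5197

φ(n) = (p−1)(q−1) = 210·28 = 5880.
Need d with 4933·d ≡ 1 (mod 5880). Apply the extended Euclidean algorithm:
5880 = 1×4933 + 947
4933 = 5×947 + 198
947 = 4×198 + 155
198 = 1×155 + 43
155 = 3×43 + 26
43 = 1×26 + 17
26 = 1×17 + 9
17 = 1×9 + 8
9 = 1×8 + 1
8 = 8×1 + 0
Back-substitute:
1 = 9 − 8
1 = −17 + 2·9
1 = 2·26 − 3·17
1 = −3·43 + 5·26
1 = 5·155 − 18·43
1 = −18·198 + 23·155
1 = 23·947 − 110·198
1 = −110·4933 + 573·947
1 = 573·5880 − 683·4933
So 4933·(-683) ≡ 1 (mod 5880), hence d ≡ -683 ≡ 5197 (mod 5880).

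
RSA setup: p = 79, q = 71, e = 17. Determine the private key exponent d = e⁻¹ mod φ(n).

3533

φ(n) = (p−1)(q−1) = 78·70 = 5460.
Need d with 17·d ≡ 1 (mod 5460). Apply the extended Euclidean algorithm:
5460 = 321·17 + 3
17 = 5·3 + 2
3 = 1·2 + 1
2 = 2·1 + 0
Back-substitute:
1 = 3 − 2
1 = −17 + 6·3
1 = 6·5460 − 1927·17
So 17·(-1927) ≡ 1 (mod 5460), hence d ≡ -1927 ≡ 3533 (mod 5460).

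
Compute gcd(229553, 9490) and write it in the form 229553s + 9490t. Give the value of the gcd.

1

Euclidean algorithm:
229553 = 24*9490 + 1793
9490 = 5*1793 + 525
1793 = 3*525 + 218
525 = 2*218 + 89
218 = 2*89 + 40
89 = 2*40 + 9
40 = 4*9 + 4
9 = 2*4 + 1
4 = 4*1 + 0
gcd(229553, 9490) = 1.
Working backward:
1 = 9 − 2·4
1 = −2·40 + 9·9
1 = 9·89 − 20·40
1 = −20·218 + 49·89
1 = 49·525 − 118·218
1 = −118·1793 + 403·525
1 = 403·9490 − 2133·1793
1 = −2133·229553 + 51595·9490
So 1 = (-2133)·229553 + (51595)·9490.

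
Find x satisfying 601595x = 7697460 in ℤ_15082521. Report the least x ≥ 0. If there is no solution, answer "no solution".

12892341

First find gcd(601595, 15082521):
15082521 = 25×601595 + 42646
601595 = 14×42646 + 4551
42646 = 9×4551 + 1687
4551 = 2×1687 + 1177
1687 = 1×1177 + 510
1177 = 2×510 + 157
510 = 3×157 + 39
157 = 4×39 + 1
39 = 39×1 + 0
gcd = 1, so a unique solution mod 15082521 exists.
Back-substitute for the Bézout coefficients:
1 = 157 − 4·39
1 = −4·510 + 13·157
1 = 13·1177 − 30·510
1 = −30·1687 + 43·1177
1 = 43·4551 − 116·1687
1 = −116·42646 + 1087·4551
1 = 1087·601595 − 15334·42646
1 = −15334·15082521 + 384437·601595
So 601595·(384437) ≡ 1 (mod 15082521), giving 601595⁻¹ ≡ 384437.
x ≡ 601595⁻¹·7697460 ≡ 384437·7697460 ≡ 12892341 (mod 15082521).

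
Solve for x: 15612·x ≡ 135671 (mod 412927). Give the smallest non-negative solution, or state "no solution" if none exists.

231890

First find gcd(15612, 412927):
412927 = 26·15612 + 7015
15612 = 2·7015 + 1582
7015 = 4·1582 + 687
1582 = 2·687 + 208
687 = 3·208 + 63
208 = 3·63 + 19
63 = 3·19 + 6
19 = 3·6 + 1
6 = 6·1 + 0
gcd = 1, so a unique solution mod 412927 exists.
Back-substitute for the Bézout coefficients:
1 = 19 − 3·6
1 = −3·63 + 10·19
1 = 10·208 − 33·63
1 = −33·687 + 109·208
1 = 109·1582 − 251·687
1 = −251·7015 + 1113·1582
1 = 1113·15612 − 2477·7015
1 = −2477·412927 + 65515·15612
So 15612·(65515) ≡ 1 (mod 412927), giving 15612⁻¹ ≡ 65515.
x ≡ 15612⁻¹·135671 ≡ 65515·135671 ≡ 231890 (mod 412927).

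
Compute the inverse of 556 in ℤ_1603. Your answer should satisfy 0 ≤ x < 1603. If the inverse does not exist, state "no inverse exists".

Apply the Euclidean algorithm to 1603 and 556:
1603 = 2*556 + 491
556 = 1*491 + 65
491 = 7*65 + 36
65 = 1*36 + 29
36 = 1*29 + 7
29 = 4*7 + 1
7 = 7*1 + 0
gcd = 1, so the inverse exists. Back-substitute:
1 = 29 − 4·7
1 = −4·36 + 5·29
1 = 5·65 − 9·36
1 = −9·491 + 68·65
1 = 68·556 − 77·491
1 = −77·1603 + 222·556
So 556·222 ≡ 1 (mod 1603).

222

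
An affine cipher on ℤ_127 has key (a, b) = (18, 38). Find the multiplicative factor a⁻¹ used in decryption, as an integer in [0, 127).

120

gcd(127, 18) by repeated division:
127 = 7*18 + 1
18 = 18*1 + 0
gcd = 1, so the inverse exists. Back-substitute:
1 = 127 − 7·18
Hence 18⁻¹ ≡ -7 ≡ 120 (mod 127).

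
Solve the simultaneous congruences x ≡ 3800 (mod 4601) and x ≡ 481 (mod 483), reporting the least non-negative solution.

Write x = 3800 + 4601·k. Then 4601·k ≡ 481 − 3800 ≡ 62 (mod 483).
Need 4601⁻¹ mod 483. Extended Euclid on (483, 254):
483 = 1·254 + 229
254 = 1·229 + 25
229 = 9·25 + 4
25 = 6·4 + 1
4 = 4·1 + 0
Back-substitute:
1 = 25 − 6·4
1 = −6·229 + 55·25
1 = 55·254 − 61·229
1 = −61·483 + 116·254
4601⁻¹ ≡ 116 (mod 483), so k ≡ 116·62 ≡ 430 (mod 483).
x = 3800 + 4601·430 = 1982230.

1982230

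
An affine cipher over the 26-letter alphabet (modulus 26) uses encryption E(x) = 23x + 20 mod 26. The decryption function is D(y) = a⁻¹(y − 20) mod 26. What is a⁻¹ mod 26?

gcd(26, 23) by repeated division:
26 = 1×23 + 3
23 = 7×3 + 2
3 = 1×2 + 1
2 = 2×1 + 0
Since gcd(23, 26) = 1, back-substitute to write 1 as a combination:
1 = 3 − 2
1 = −23 + 8·3
1 = 8·26 − 9·23
So 23·(-9) ≡ 1 (mod 26), and -9 ≡ 17 (mod 26).

17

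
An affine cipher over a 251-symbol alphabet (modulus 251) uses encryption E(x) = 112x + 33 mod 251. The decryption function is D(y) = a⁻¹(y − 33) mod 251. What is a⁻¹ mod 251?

gcd(251, 112) by repeated division:
251 = 2×112 + 27
112 = 4×27 + 4
27 = 6×4 + 3
4 = 1×3 + 1
3 = 3×1 + 0
The gcd is 1. Working backward:
1 = 4 − 3
1 = −27 + 7·4
1 = 7·112 − 29·27
1 = −29·251 + 65·112
So 112·65 ≡ 1 (mod 251).

65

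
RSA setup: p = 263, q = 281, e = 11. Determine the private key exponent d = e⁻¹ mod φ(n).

66691

φ(n) = (p−1)(q−1) = 262·280 = 73360.
Need d with 11·d ≡ 1 (mod 73360). Apply the extended Euclidean algorithm:
73360 = 6669·11 + 1
11 = 11·1 + 0
Back-substitute:
1 = 73360 − 6669·11
So 11·(-6669) ≡ 1 (mod 73360), hence d ≡ -6669 ≡ 66691 (mod 73360).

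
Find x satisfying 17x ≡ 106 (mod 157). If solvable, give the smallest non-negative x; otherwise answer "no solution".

First find gcd(17, 157):
157 = 9×17 + 4
17 = 4×4 + 1
4 = 4×1 + 0
gcd = 1, so a unique solution mod 157 exists.
Back-substitute for the Bézout coefficients:
1 = 17 − 4·4
1 = −4·157 + 37·17
So 17·(37) ≡ 1 (mod 157), giving 17⁻¹ ≡ 37.
x ≡ 17⁻¹·106 ≡ 37·106 ≡ 154 (mod 157).

154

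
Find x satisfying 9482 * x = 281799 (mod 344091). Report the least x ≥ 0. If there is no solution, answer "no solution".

gcd(9482, 344091):
344091 = 36×9482 + 2739
9482 = 3×2739 + 1265
2739 = 2×1265 + 209
1265 = 6×209 + 11
209 = 19×11 + 0
gcd = 11, but 11 ∤ 281799, so the congruence has no solution.

no solution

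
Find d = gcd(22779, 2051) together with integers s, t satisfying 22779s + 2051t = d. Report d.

1

Repeated division:
22779 = 11×2051 + 218
2051 = 9×218 + 89
218 = 2×89 + 40
89 = 2×40 + 9
40 = 4×9 + 4
9 = 2×4 + 1
4 = 4×1 + 0
gcd(22779, 2051) = 1.
Express as a combination:
1 = 9 − 2·4
1 = −2·40 + 9·9
1 = 9·89 − 20·40
1 = −20·218 + 49·89
1 = 49·2051 − 461·218
1 = −461·22779 + 5120·2051
So 1 = (-461)·22779 + (5120)·2051.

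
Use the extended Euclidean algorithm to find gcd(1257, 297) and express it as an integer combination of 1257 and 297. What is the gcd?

3

Apply Euclid's algorithm to 1257 and 297:
1257 = 4·297 + 69
297 = 4·69 + 21
69 = 3·21 + 6
21 = 3·6 + 3
6 = 2·3 + 0
gcd(1257, 297) = 3.
Express as a combination:
3 = 21 − 3·6
3 = −3·69 + 10·21
3 = 10·297 − 43·69
3 = −43·1257 + 182·297
So 3 = (-43)·1257 + (182)·297.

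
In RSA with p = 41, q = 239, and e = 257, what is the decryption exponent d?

2593

φ(n) = (p−1)(q−1) = 40·238 = 9520.
Need d with 257·d ≡ 1 (mod 9520). Apply the extended Euclidean algorithm:
9520 = 37·257 + 11
257 = 23·11 + 4
11 = 2·4 + 3
4 = 1·3 + 1
3 = 3·1 + 0
Back-substitute:
1 = 4 − 3
1 = −11 + 3·4
1 = 3·257 − 70·11
1 = −70·9520 + 2593·257
So 257·2593 ≡ 1 (mod 9520), hence d = 2593.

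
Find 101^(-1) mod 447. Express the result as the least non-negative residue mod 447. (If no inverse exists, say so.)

239

Extended Euclidean algorithm:
447 = 4×101 + 43
101 = 2×43 + 15
43 = 2×15 + 13
15 = 1×13 + 2
13 = 6×2 + 1
2 = 2×1 + 0
gcd = 1, so the inverse exists. Back-substitute:
1 = 13 − 6·2
1 = −6·15 + 7·13
1 = 7·43 − 20·15
1 = −20·101 + 47·43
1 = 47·447 − 208·101
Thus 101·(-208) ≡ 1 (mod 447); reducing, -208 mod 447 = 239.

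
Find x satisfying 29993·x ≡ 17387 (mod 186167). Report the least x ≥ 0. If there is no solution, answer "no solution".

First find gcd(29993, 186167):
186167 = 6×29993 + 6209
29993 = 4×6209 + 5157
6209 = 1×5157 + 1052
5157 = 4×1052 + 949
1052 = 1×949 + 103
949 = 9×103 + 22
103 = 4×22 + 15
22 = 1×15 + 7
15 = 2×7 + 1
7 = 7×1 + 0
gcd = 1, so a unique solution mod 186167 exists.
Back-substitute for the Bézout coefficients:
1 = 15 − 2·7
1 = −2·22 + 3·15
1 = 3·103 − 14·22
1 = −14·949 + 129·103
1 = 129·1052 − 143·949
1 = −143·5157 + 701·1052
1 = 701·6209 − 844·5157
1 = −844·29993 + 4077·6209
1 = 4077·186167 − 25306·29993
So 29993·(-25306) ≡ 1 (mod 186167), giving 29993⁻¹ ≡ 160861.
x ≡ 29993⁻¹·17387 ≡ 160861·17387 ≡ 103366 (mod 186167).

103366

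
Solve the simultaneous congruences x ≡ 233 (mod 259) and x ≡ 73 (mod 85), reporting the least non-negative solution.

11888

Write x = 233 + 259·k. Then 259·k ≡ 73 − 233 ≡ 10 (mod 85).
Need 259⁻¹ mod 85. Extended Euclid on (85, 4):
85 = 21·4 + 1
4 = 4·1 + 0
Back-substitute:
1 = 85 − 21·4
259⁻¹ ≡ 64 (mod 85), so k ≡ 64·10 ≡ 45 (mod 85).
x = 233 + 259·45 = 11888.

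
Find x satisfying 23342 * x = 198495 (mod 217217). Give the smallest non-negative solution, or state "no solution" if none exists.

7965

First find gcd(23342, 217217):
217217 = 9*23342 + 7139
23342 = 3*7139 + 1925
7139 = 3*1925 + 1364
1925 = 1*1364 + 561
1364 = 2*561 + 242
561 = 2*242 + 77
242 = 3*77 + 11
77 = 7*11 + 0
gcd = 11 and 11 | 198495, so solutions exist. Divide through by 11: 2122x ≡ 18045 (mod 19747).
Now find 2122⁻¹ mod 19747:
19747 = 9*2122 + 649
2122 = 3*649 + 175
649 = 3*175 + 124
175 = 1*124 + 51
124 = 2*51 + 22
51 = 2*22 + 7
22 = 3*7 + 1
7 = 7*1 + 0
Back-substitute:
1 = 22 − 3·7
1 = −3·51 + 7·22
1 = 7·124 − 17·51
1 = −17·175 + 24·124
1 = 24·649 − 89·175
1 = −89·2122 + 291·649
1 = 291·19747 − 2708·2122
So 2122·(-2708) ≡ 1 (mod 19747), i.e. 2122⁻¹ ≡ 17039.
Then x ≡ 17039·18045 ≡ 7965 (mod 19747); the smallest non-negative solution is x = 7965.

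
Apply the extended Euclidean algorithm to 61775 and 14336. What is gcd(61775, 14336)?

7

Euclidean algorithm:
61775 = 4·14336 + 4431
14336 = 3·4431 + 1043
4431 = 4·1043 + 259
1043 = 4·259 + 7
259 = 37·7 + 0
gcd(61775, 14336) = 7.
Back-substituting:
7 = 1043 − 4·259
7 = −4·4431 + 17·1043
7 = 17·14336 − 55·4431
7 = −55·61775 + 237·14336
So 7 = (-55)·61775 + (237)·14336.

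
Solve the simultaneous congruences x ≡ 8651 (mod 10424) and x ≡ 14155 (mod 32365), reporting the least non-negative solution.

312530595

Write x = 8651 + 10424·k. Then 10424·k ≡ 14155 − 8651 ≡ 5504 (mod 32365).
Need 10424⁻¹ mod 32365. Extended Euclid on (32365, 10424):
32365 = 3*10424 + 1093
10424 = 9*1093 + 587
1093 = 1*587 + 506
587 = 1*506 + 81
506 = 6*81 + 20
81 = 4*20 + 1
20 = 20*1 + 0
Back-substitute:
1 = 81 − 4·20
1 = −4·506 + 25·81
1 = 25·587 − 29·506
1 = −29·1093 + 54·587
1 = 54·10424 − 515·1093
1 = −515·32365 + 1599·10424
10424⁻¹ ≡ 1599 (mod 32365), so k ≡ 1599·5504 ≡ 29981 (mod 32365).
x = 8651 + 10424·29981 = 312530595.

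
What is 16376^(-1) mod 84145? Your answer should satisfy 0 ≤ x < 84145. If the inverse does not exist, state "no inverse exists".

34401

Apply the Euclidean algorithm to 84145 and 16376:
84145 = 5·16376 + 2265
16376 = 7·2265 + 521
2265 = 4·521 + 181
521 = 2·181 + 159
181 = 1·159 + 22
159 = 7·22 + 5
22 = 4·5 + 2
5 = 2·2 + 1
2 = 2·1 + 0
gcd = 1, so the inverse exists. Back-substitute:
1 = 5 − 2·2
1 = −2·22 + 9·5
1 = 9·159 − 65·22
1 = −65·181 + 74·159
1 = 74·521 − 213·181
1 = −213·2265 + 926·521
1 = 926·16376 − 6695·2265
1 = −6695·84145 + 34401·16376
So 16376·34401 ≡ 1 (mod 84145).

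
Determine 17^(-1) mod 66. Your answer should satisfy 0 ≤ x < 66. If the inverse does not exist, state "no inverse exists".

35

Run Euclid on (66, 17):
66 = 3×17 + 15
17 = 1×15 + 2
15 = 7×2 + 1
2 = 2×1 + 0
gcd = 1, so the inverse exists. Back-substitute:
1 = 15 − 7·2
1 = −7·17 + 8·15
1 = 8·66 − 31·17
Thus 17·(-31) ≡ 1 (mod 66); reducing, -31 mod 66 = 35.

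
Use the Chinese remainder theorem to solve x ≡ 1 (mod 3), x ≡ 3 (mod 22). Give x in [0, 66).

Write x = 1 + 3·k. Then 3·k ≡ 3 − 1 ≡ 2 (mod 22).
Need 3⁻¹ mod 22. Extended Euclid on (22, 3):
22 = 7×3 + 1
3 = 3×1 + 0
Back-substitute:
1 = 22 − 7·3
3⁻¹ ≡ 15 (mod 22), so k ≡ 15·2 ≡ 8 (mod 22).
x = 1 + 3·8 = 25.

25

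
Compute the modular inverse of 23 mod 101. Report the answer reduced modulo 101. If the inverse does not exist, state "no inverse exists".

22

Apply the Euclidean algorithm to 101 and 23:
101 = 4*23 + 9
23 = 2*9 + 5
9 = 1*5 + 4
5 = 1*4 + 1
4 = 4*1 + 0
Since gcd(23, 101) = 1, back-substitute to write 1 as a combination:
1 = 5 − 4
1 = −9 + 2·5
1 = 2·23 − 5·9
1 = −5·101 + 22·23
So 23·22 ≡ 1 (mod 101).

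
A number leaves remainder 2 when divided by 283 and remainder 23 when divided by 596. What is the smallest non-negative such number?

151407

Write x = 2 + 283·k. Then 283·k ≡ 23 − 2 ≡ 21 (mod 596).
Need 283⁻¹ mod 596. Extended Euclid on (596, 283):
596 = 2×283 + 30
283 = 9×30 + 13
30 = 2×13 + 4
13 = 3×4 + 1
4 = 4×1 + 0
Back-substitute:
1 = 13 − 3·4
1 = −3·30 + 7·13
1 = 7·283 − 66·30
1 = −66·596 + 139·283
283⁻¹ ≡ 139 (mod 596), so k ≡ 139·21 ≡ 535 (mod 596).
x = 2 + 283·535 = 151407.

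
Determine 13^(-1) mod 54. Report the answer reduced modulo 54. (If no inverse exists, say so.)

25

gcd(54, 13) by repeated division:
54 = 4·13 + 2
13 = 6·2 + 1
2 = 2·1 + 0
gcd = 1, so the inverse exists. Back-substitute:
1 = 13 − 6·2
1 = −6·54 + 25·13
So 13·25 ≡ 1 (mod 54).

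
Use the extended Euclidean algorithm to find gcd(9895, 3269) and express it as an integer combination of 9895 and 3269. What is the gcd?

1

Euclidean algorithm:
9895 = 3*3269 + 88
3269 = 37*88 + 13
88 = 6*13 + 10
13 = 1*10 + 3
10 = 3*3 + 1
3 = 3*1 + 0
gcd(9895, 3269) = 1.
Back-substituting:
1 = 10 − 3·3
1 = −3·13 + 4·10
1 = 4·88 − 27·13
1 = −27·3269 + 1003·88
1 = 1003·9895 − 3036·3269
So 1 = (1003)·9895 + (-3036)·3269.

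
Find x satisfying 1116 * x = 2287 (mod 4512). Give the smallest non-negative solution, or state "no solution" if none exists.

no solution

gcd(1116, 4512):
4512 = 4·1116 + 48
1116 = 23·48 + 12
48 = 4·12 + 0
gcd = 12, but 12 ∤ 2287, so the congruence has no solution.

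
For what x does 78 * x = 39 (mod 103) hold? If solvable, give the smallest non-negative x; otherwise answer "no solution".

52

First find gcd(78, 103):
103 = 1*78 + 25
78 = 3*25 + 3
25 = 8*3 + 1
3 = 3*1 + 0
gcd = 1, so a unique solution mod 103 exists.
Back-substitute for the Bézout coefficients:
1 = 25 − 8·3
1 = −8·78 + 25·25
1 = 25·103 − 33·78
So 78·(-33) ≡ 1 (mod 103), giving 78⁻¹ ≡ 70.
x ≡ 78⁻¹·39 ≡ 70·39 ≡ 52 (mod 103).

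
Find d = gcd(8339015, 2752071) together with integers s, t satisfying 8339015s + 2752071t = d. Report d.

1

Euclidean algorithm:
8339015 = 3*2752071 + 82802
2752071 = 33*82802 + 19605
82802 = 4*19605 + 4382
19605 = 4*4382 + 2077
4382 = 2*2077 + 228
2077 = 9*228 + 25
228 = 9*25 + 3
25 = 8*3 + 1
3 = 3*1 + 0
gcd(8339015, 2752071) = 1.
Back-substituting:
1 = 25 − 8·3
1 = −8·228 + 73·25
1 = 73·2077 − 665·228
1 = −665·4382 + 1403·2077
1 = 1403·19605 − 6277·4382
1 = −6277·82802 + 26511·19605
1 = 26511·2752071 − 881140·82802
1 = −881140·8339015 + 2669931·2752071
So 1 = (-881140)·8339015 + (2669931)·2752071.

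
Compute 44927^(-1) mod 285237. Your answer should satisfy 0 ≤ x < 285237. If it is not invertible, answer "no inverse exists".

68930

Run Euclid on (285237, 44927):
285237 = 6*44927 + 15675
44927 = 2*15675 + 13577
15675 = 1*13577 + 2098
13577 = 6*2098 + 989
2098 = 2*989 + 120
989 = 8*120 + 29
120 = 4*29 + 4
29 = 7*4 + 1
4 = 4*1 + 0
The gcd is 1. Working backward:
1 = 29 − 7·4
1 = −7·120 + 29·29
1 = 29·989 − 239·120
1 = −239·2098 + 507·989
1 = 507·13577 − 3281·2098
1 = −3281·15675 + 3788·13577
1 = 3788·44927 − 10857·15675
1 = −10857·285237 + 68930·44927
So 44927·68930 ≡ 1 (mod 285237).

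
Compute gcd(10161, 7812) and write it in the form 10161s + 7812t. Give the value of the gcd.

Euclidean algorithm:
10161 = 1×7812 + 2349
7812 = 3×2349 + 765
2349 = 3×765 + 54
765 = 14×54 + 9
54 = 6×9 + 0
gcd(10161, 7812) = 9.
Working backward:
9 = 765 − 14·54
9 = −14·2349 + 43·765
9 = 43·7812 − 143·2349
9 = −143·10161 + 186·7812
So 9 = (-143)·10161 + (186)·7812.

9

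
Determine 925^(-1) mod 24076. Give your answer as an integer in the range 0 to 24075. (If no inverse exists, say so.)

Extended Euclidean algorithm:
24076 = 26·925 + 26
925 = 35·26 + 15
26 = 1·15 + 11
15 = 1·11 + 4
11 = 2·4 + 3
4 = 1·3 + 1
3 = 3·1 + 0
Since gcd(925, 24076) = 1, back-substitute to write 1 as a combination:
1 = 4 − 3
1 = −11 + 3·4
1 = 3·15 − 4·11
1 = −4·26 + 7·15
1 = 7·925 − 249·26
1 = −249·24076 + 6481·925
So 925·6481 ≡ 1 (mod 24076).

6481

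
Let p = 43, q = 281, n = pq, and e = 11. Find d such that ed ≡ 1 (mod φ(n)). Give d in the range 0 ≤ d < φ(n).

φ(n) = (p−1)(q−1) = 42·280 = 11760.
Need d with 11·d ≡ 1 (mod 11760). Apply the extended Euclidean algorithm:
11760 = 1069*11 + 1
11 = 11*1 + 0
Back-substitute:
1 = 11760 − 1069·11
So 11·(-1069) ≡ 1 (mod 11760), hence d ≡ -1069 ≡ 10691 (mod 11760).

10691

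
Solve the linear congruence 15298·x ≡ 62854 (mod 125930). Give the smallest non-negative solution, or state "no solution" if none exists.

First find gcd(15298, 125930):
125930 = 8*15298 + 3546
15298 = 4*3546 + 1114
3546 = 3*1114 + 204
1114 = 5*204 + 94
204 = 2*94 + 16
94 = 5*16 + 14
16 = 1*14 + 2
14 = 7*2 + 0
gcd = 2 and 2 | 62854, so solutions exist. Divide through by 2: 7649x ≡ 31427 (mod 62965).
Now find 7649⁻¹ mod 62965:
62965 = 8·7649 + 1773
7649 = 4·1773 + 557
1773 = 3·557 + 102
557 = 5·102 + 47
102 = 2·47 + 8
47 = 5·8 + 7
8 = 1·7 + 1
7 = 7·1 + 0
Back-substitute:
1 = 8 − 7
1 = −47 + 6·8
1 = 6·102 − 13·47
1 = −13·557 + 71·102
1 = 71·1773 − 226·557
1 = −226·7649 + 975·1773
1 = 975·62965 − 8026·7649
So 7649·(-8026) ≡ 1 (mod 62965), i.e. 7649⁻¹ ≡ 54939.
Then x ≡ 54939·31427 ≡ 4688 (mod 62965); the smallest non-negative solution is x = 4688.

4688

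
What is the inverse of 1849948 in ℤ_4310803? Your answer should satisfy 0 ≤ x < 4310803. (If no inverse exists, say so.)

3083399

Extended Euclidean algorithm:
4310803 = 2×1849948 + 610907
1849948 = 3×610907 + 17227
610907 = 35×17227 + 7962
17227 = 2×7962 + 1303
7962 = 6×1303 + 144
1303 = 9×144 + 7
144 = 20×7 + 4
7 = 1×4 + 3
4 = 1×3 + 1
3 = 3×1 + 0
gcd = 1, so the inverse exists. Back-substitute:
1 = 4 − 3
1 = −7 + 2·4
1 = 2·144 − 41·7
1 = −41·1303 + 371·144
1 = 371·7962 − 2267·1303
1 = −2267·17227 + 4905·7962
1 = 4905·610907 − 173942·17227
1 = −173942·1849948 + 526731·610907
1 = 526731·4310803 − 1227404·1849948
So 1849948·(-1227404) ≡ 1 (mod 4310803), and -1227404 ≡ 3083399 (mod 4310803).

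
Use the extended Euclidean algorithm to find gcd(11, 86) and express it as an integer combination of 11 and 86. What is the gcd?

1

Euclidean algorithm:
86 = 7*11 + 9
11 = 1*9 + 2
9 = 4*2 + 1
2 = 2*1 + 0
gcd(11, 86) = 1.
Working backward:
1 = 9 − 4·2
1 = −4·11 + 5·9
1 = 5·86 − 39·11
So 1 = (5)·86 + (-39)·11.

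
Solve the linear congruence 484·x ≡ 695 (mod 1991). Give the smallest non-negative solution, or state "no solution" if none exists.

gcd(484, 1991):
1991 = 4*484 + 55
484 = 8*55 + 44
55 = 1*44 + 11
44 = 4*11 + 0
gcd = 11, but 11 ∤ 695, so the congruence has no solution.

no solution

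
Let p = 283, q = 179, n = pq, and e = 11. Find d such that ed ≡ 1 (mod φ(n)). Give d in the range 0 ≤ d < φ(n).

31943

φ(n) = (p−1)(q−1) = 282·178 = 50196.
Need d with 11·d ≡ 1 (mod 50196). Apply the extended Euclidean algorithm:
50196 = 4563·11 + 3
11 = 3·3 + 2
3 = 1·2 + 1
2 = 2·1 + 0
Back-substitute:
1 = 3 − 2
1 = −11 + 4·3
1 = 4·50196 − 18253·11
So 11·(-18253) ≡ 1 (mod 50196), hence d ≡ -18253 ≡ 31943 (mod 50196).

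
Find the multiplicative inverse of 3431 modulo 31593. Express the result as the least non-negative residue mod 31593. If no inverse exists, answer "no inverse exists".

gcd(31593, 3431) by repeated division:
31593 = 9×3431 + 714
3431 = 4×714 + 575
714 = 1×575 + 139
575 = 4×139 + 19
139 = 7×19 + 6
19 = 3×6 + 1
6 = 6×1 + 0
gcd = 1, so the inverse exists. Back-substitute:
1 = 19 − 3·6
1 = −3·139 + 22·19
1 = 22·575 − 91·139
1 = −91·714 + 113·575
1 = 113·3431 − 543·714
1 = −543·31593 + 5000·3431
So 3431·5000 ≡ 1 (mod 31593).

5000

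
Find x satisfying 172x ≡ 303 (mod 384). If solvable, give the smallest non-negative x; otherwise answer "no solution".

gcd(172, 384):
384 = 2*172 + 40
172 = 4*40 + 12
40 = 3*12 + 4
12 = 3*4 + 0
gcd = 4, but 4 ∤ 303, so the congruence has no solution.

no solution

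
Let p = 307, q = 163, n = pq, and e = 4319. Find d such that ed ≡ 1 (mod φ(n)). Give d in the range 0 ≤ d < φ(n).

φ(n) = (p−1)(q−1) = 306·162 = 49572.
Need d with 4319·d ≡ 1 (mod 49572). Apply the extended Euclidean algorithm:
49572 = 11·4319 + 2063
4319 = 2·2063 + 193
2063 = 10·193 + 133
193 = 1·133 + 60
133 = 2·60 + 13
60 = 4·13 + 8
13 = 1·8 + 5
8 = 1·5 + 3
5 = 1·3 + 2
3 = 1·2 + 1
2 = 2·1 + 0
Back-substitute:
1 = 3 − 2
1 = −5 + 2·3
1 = 2·8 − 3·5
1 = −3·13 + 5·8
1 = 5·60 − 23·13
1 = −23·133 + 51·60
1 = 51·193 − 74·133
1 = −74·2063 + 791·193
1 = 791·4319 − 1656·2063
1 = −1656·49572 + 19007·4319
So 4319·19007 ≡ 1 (mod 49572), hence d = 19007.

19007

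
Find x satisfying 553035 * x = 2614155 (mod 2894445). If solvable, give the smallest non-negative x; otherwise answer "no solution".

First find gcd(553035, 2894445):
2894445 = 5·553035 + 129270
553035 = 4·129270 + 35955
129270 = 3·35955 + 21405
35955 = 1·21405 + 14550
21405 = 1·14550 + 6855
14550 = 2·6855 + 840
6855 = 8·840 + 135
840 = 6·135 + 30
135 = 4·30 + 15
30 = 2·15 + 0
gcd = 15 and 15 | 2614155, so solutions exist. Divide through by 15: 36869x ≡ 174277 (mod 192963).
Now find 36869⁻¹ mod 192963:
192963 = 5*36869 + 8618
36869 = 4*8618 + 2397
8618 = 3*2397 + 1427
2397 = 1*1427 + 970
1427 = 1*970 + 457
970 = 2*457 + 56
457 = 8*56 + 9
56 = 6*9 + 2
9 = 4*2 + 1
2 = 2*1 + 0
Back-substitute:
1 = 9 − 4·2
1 = −4·56 + 25·9
1 = 25·457 − 204·56
1 = −204·970 + 433·457
1 = 433·1427 − 637·970
1 = −637·2397 + 1070·1427
1 = 1070·8618 − 3847·2397
1 = −3847·36869 + 16458·8618
1 = 16458·192963 − 86137·36869
So 36869·(-86137) ≡ 1 (mod 192963), i.e. 36869⁻¹ ≡ 106826.
Then x ≡ 106826·174277 ≡ 51599 (mod 192963); the smallest non-negative solution is x = 51599.

51599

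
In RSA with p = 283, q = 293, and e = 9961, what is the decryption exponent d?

20617

φ(n) = (p−1)(q−1) = 282·292 = 82344.
Need d with 9961·d ≡ 1 (mod 82344). Apply the extended Euclidean algorithm:
82344 = 8*9961 + 2656
9961 = 3*2656 + 1993
2656 = 1*1993 + 663
1993 = 3*663 + 4
663 = 165*4 + 3
4 = 1*3 + 1
3 = 3*1 + 0
Back-substitute:
1 = 4 − 3
1 = −663 + 166·4
1 = 166·1993 − 499·663
1 = −499·2656 + 665·1993
1 = 665·9961 − 2494·2656
1 = −2494·82344 + 20617·9961
So 9961·20617 ≡ 1 (mod 82344), hence d = 20617.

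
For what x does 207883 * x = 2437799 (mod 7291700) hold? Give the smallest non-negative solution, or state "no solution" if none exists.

296053

First find gcd(207883, 7291700):
7291700 = 35*207883 + 15795
207883 = 13*15795 + 2548
15795 = 6*2548 + 507
2548 = 5*507 + 13
507 = 39*13 + 0
gcd = 13 and 13 | 2437799, so solutions exist. Divide through by 13: 15991x ≡ 187523 (mod 560900).
Now find 15991⁻¹ mod 560900:
560900 = 35·15991 + 1215
15991 = 13·1215 + 196
1215 = 6·196 + 39
196 = 5·39 + 1
39 = 39·1 + 0
Back-substitute:
1 = 196 − 5·39
1 = −5·1215 + 31·196
1 = 31·15991 − 408·1215
1 = −408·560900 + 14311·15991
So 15991⁻¹ ≡ 14311 (mod 560900).
Then x ≡ 14311·187523 ≡ 296053 (mod 560900); the smallest non-negative solution is x = 296053.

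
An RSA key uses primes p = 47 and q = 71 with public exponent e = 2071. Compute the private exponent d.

φ(n) = (p−1)(q−1) = 46·70 = 3220.
Need d with 2071·d ≡ 1 (mod 3220). Apply the extended Euclidean algorithm:
3220 = 1·2071 + 1149
2071 = 1·1149 + 922
1149 = 1·922 + 227
922 = 4·227 + 14
227 = 16·14 + 3
14 = 4·3 + 2
3 = 1·2 + 1
2 = 2·1 + 0
Back-substitute:
1 = 3 − 2
1 = −14 + 5·3
1 = 5·227 − 81·14
1 = −81·922 + 329·227
1 = 329·1149 − 410·922
1 = −410·2071 + 739·1149
1 = 739·3220 − 1149·2071
So 2071·(-1149) ≡ 1 (mod 3220), hence d ≡ -1149 ≡ 2071 (mod 3220).

2071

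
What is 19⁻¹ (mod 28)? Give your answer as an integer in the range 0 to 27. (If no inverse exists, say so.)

3

Run Euclid on (28, 19):
28 = 1*19 + 9
19 = 2*9 + 1
9 = 9*1 + 0
The gcd is 1. Working backward:
1 = 19 − 2·9
1 = −2·28 + 3·19
So 19·3 ≡ 1 (mod 28).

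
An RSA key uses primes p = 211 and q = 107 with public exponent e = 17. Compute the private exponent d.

φ(n) = (p−1)(q−1) = 210·106 = 22260.
Need d with 17·d ≡ 1 (mod 22260). Apply the extended Euclidean algorithm:
22260 = 1309·17 + 7
17 = 2·7 + 3
7 = 2·3 + 1
3 = 3·1 + 0
Back-substitute:
1 = 7 − 2·3
1 = −2·17 + 5·7
1 = 5·22260 − 6547·17
So 17·(-6547) ≡ 1 (mod 22260), hence d ≡ -6547 ≡ 15713 (mod 22260).

15713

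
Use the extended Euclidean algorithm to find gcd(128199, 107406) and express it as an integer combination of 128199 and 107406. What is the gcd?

Repeated division:
128199 = 1·107406 + 20793
107406 = 5·20793 + 3441
20793 = 6·3441 + 147
3441 = 23·147 + 60
147 = 2·60 + 27
60 = 2·27 + 6
27 = 4·6 + 3
6 = 2·3 + 0
gcd(128199, 107406) = 3.
Back-substituting:
3 = 27 − 4·6
3 = −4·60 + 9·27
3 = 9·147 − 22·60
3 = −22·3441 + 515·147
3 = 515·20793 − 3112·3441
3 = −3112·107406 + 16075·20793
3 = 16075·128199 − 19187·107406
So 3 = (16075)·128199 + (-19187)·107406.

3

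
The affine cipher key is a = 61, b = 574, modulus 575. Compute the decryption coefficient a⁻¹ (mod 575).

66

gcd(575, 61) by repeated division:
575 = 9·61 + 26
61 = 2·26 + 9
26 = 2·9 + 8
9 = 1·8 + 1
8 = 8·1 + 0
gcd = 1, so the inverse exists. Back-substitute:
1 = 9 − 8
1 = −26 + 3·9
1 = 3·61 − 7·26
1 = −7·575 + 66·61
So 61·66 ≡ 1 (mod 575).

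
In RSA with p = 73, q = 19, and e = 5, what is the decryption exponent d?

φ(n) = (p−1)(q−1) = 72·18 = 1296.
Need d with 5·d ≡ 1 (mod 1296). Apply the extended Euclidean algorithm:
1296 = 259*5 + 1
5 = 5*1 + 0
Back-substitute:
1 = 1296 − 259·5
So 5·(-259) ≡ 1 (mod 1296), hence d ≡ -259 ≡ 1037 (mod 1296).

1037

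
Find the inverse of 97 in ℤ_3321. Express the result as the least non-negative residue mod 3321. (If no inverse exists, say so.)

Apply the Euclidean algorithm to 3321 and 97:
3321 = 34·97 + 23
97 = 4·23 + 5
23 = 4·5 + 3
5 = 1·3 + 2
3 = 1·2 + 1
2 = 2·1 + 0
The gcd is 1. Working backward:
1 = 3 − 2
1 = −5 + 2·3
1 = 2·23 − 9·5
1 = −9·97 + 38·23
1 = 38·3321 − 1301·97
So 97·(-1301) ≡ 1 (mod 3321), and -1301 ≡ 2020 (mod 3321).

2020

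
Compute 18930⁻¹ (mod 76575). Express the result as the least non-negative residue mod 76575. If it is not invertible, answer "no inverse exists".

no inverse exists

Compute gcd(18930, 76575):
76575 = 4·18930 + 855
18930 = 22·855 + 120
855 = 7·120 + 15
120 = 8·15 + 0
gcd(18930, 76575) = 15 ≠ 1, so 18930 has no multiplicative inverse modulo 76575.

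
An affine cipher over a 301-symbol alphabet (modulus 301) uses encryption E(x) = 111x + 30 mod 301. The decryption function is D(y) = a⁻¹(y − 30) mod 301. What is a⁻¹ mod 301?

160

Run Euclid on (301, 111):
301 = 2·111 + 79
111 = 1·79 + 32
79 = 2·32 + 15
32 = 2·15 + 2
15 = 7·2 + 1
2 = 2·1 + 0
gcd = 1, so the inverse exists. Back-substitute:
1 = 15 − 7·2
1 = −7·32 + 15·15
1 = 15·79 − 37·32
1 = −37·111 + 52·79
1 = 52·301 − 141·111
Hence 111⁻¹ ≡ -141 ≡ 160 (mod 301).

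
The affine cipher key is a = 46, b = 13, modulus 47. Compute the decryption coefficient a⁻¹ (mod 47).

Apply the Euclidean algorithm to 47 and 46:
47 = 1*46 + 1
46 = 46*1 + 0
Since gcd(46, 47) = 1, back-substitute to write 1 as a combination:
1 = 47 − 46
Thus 46·(-1) ≡ 1 (mod 47); reducing, -1 mod 47 = 46.

46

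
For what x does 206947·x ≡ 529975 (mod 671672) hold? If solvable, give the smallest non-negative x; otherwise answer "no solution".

628709

First find gcd(206947, 671672):
671672 = 3·206947 + 50831
206947 = 4·50831 + 3623
50831 = 14·3623 + 109
3623 = 33·109 + 26
109 = 4·26 + 5
26 = 5·5 + 1
5 = 5·1 + 0
gcd = 1, so a unique solution mod 671672 exists.
Back-substitute for the Bézout coefficients:
1 = 26 − 5·5
1 = −5·109 + 21·26
1 = 21·3623 − 698·109
1 = −698·50831 + 9793·3623
1 = 9793·206947 − 39870·50831
1 = −39870·671672 + 129403·206947
So 206947·(129403) ≡ 1 (mod 671672), giving 206947⁻¹ ≡ 129403.
x ≡ 206947⁻¹·529975 ≡ 129403·529975 ≡ 628709 (mod 671672).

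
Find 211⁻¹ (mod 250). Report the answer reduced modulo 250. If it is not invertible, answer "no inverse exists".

Extended Euclidean algorithm:
250 = 1×211 + 39
211 = 5×39 + 16
39 = 2×16 + 7
16 = 2×7 + 2
7 = 3×2 + 1
2 = 2×1 + 0
gcd = 1, so the inverse exists. Back-substitute:
1 = 7 − 3·2
1 = −3·16 + 7·7
1 = 7·39 − 17·16
1 = −17·211 + 92·39
1 = 92·250 − 109·211
Hence 211⁻¹ ≡ -109 ≡ 141 (mod 250).

141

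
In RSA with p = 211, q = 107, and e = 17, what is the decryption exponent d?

15713

φ(n) = (p−1)(q−1) = 210·106 = 22260.
Need d with 17·d ≡ 1 (mod 22260). Apply the extended Euclidean algorithm:
22260 = 1309*17 + 7
17 = 2*7 + 3
7 = 2*3 + 1
3 = 3*1 + 0
Back-substitute:
1 = 7 − 2·3
1 = −2·17 + 5·7
1 = 5·22260 − 6547·17
So 17·(-6547) ≡ 1 (mod 22260), hence d ≡ -6547 ≡ 15713 (mod 22260).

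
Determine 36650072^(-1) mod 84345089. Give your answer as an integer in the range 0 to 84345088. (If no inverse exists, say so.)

gcd(84345089, 36650072) by repeated division:
84345089 = 2*36650072 + 11044945
36650072 = 3*11044945 + 3515237
11044945 = 3*3515237 + 499234
3515237 = 7*499234 + 20599
499234 = 24*20599 + 4858
20599 = 4*4858 + 1167
4858 = 4*1167 + 190
1167 = 6*190 + 27
190 = 7*27 + 1
27 = 27*1 + 0
The gcd is 1. Working backward:
1 = 190 − 7·27
1 = −7·1167 + 43·190
1 = 43·4858 − 179·1167
1 = −179·20599 + 759·4858
1 = 759·499234 − 18395·20599
1 = −18395·3515237 + 129524·499234
1 = 129524·11044945 − 406967·3515237
1 = −406967·36650072 + 1350425·11044945
1 = 1350425·84345089 − 3107817·36650072
So 36650072·(-3107817) ≡ 1 (mod 84345089), and -3107817 ≡ 81237272 (mod 84345089).

81237272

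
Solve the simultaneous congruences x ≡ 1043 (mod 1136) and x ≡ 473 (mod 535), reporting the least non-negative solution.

Write x = 1043 + 1136·k. Then 1136·k ≡ 473 − 1043 ≡ 500 (mod 535).
Need 1136⁻¹ mod 535. Extended Euclid on (535, 66):
535 = 8*66 + 7
66 = 9*7 + 3
7 = 2*3 + 1
3 = 3*1 + 0
Back-substitute:
1 = 7 − 2·3
1 = −2·66 + 19·7
1 = 19·535 − 154·66
1136⁻¹ ≡ 381 (mod 535), so k ≡ 381·500 ≡ 40 (mod 535).
x = 1043 + 1136·40 = 46483.

46483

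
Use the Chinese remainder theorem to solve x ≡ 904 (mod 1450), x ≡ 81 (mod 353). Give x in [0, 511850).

Write x = 904 + 1450·k. Then 1450·k ≡ 81 − 904 ≡ 236 (mod 353).
Need 1450⁻¹ mod 353. Extended Euclid on (353, 38):
353 = 9×38 + 11
38 = 3×11 + 5
11 = 2×5 + 1
5 = 5×1 + 0
Back-substitute:
1 = 11 − 2·5
1 = −2·38 + 7·11
1 = 7·353 − 65·38
1450⁻¹ ≡ 288 (mod 353), so k ≡ 288·236 ≡ 192 (mod 353).
x = 904 + 1450·192 = 279304.

279304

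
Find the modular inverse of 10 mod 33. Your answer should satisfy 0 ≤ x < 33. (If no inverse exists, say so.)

Run Euclid on (33, 10):
33 = 3·10 + 3
10 = 3·3 + 1
3 = 3·1 + 0
Since gcd(10, 33) = 1, back-substitute to write 1 as a combination:
1 = 10 − 3·3
1 = −3·33 + 10·10
So 10·10 ≡ 1 (mod 33).

10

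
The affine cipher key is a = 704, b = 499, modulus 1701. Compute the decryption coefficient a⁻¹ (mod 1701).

Run Euclid on (1701, 704):
1701 = 2·704 + 293
704 = 2·293 + 118
293 = 2·118 + 57
118 = 2·57 + 4
57 = 14·4 + 1
4 = 4·1 + 0
The gcd is 1. Working backward:
1 = 57 − 14·4
1 = −14·118 + 29·57
1 = 29·293 − 72·118
1 = −72·704 + 173·293
1 = 173·1701 − 418·704
Thus 704·(-418) ≡ 1 (mod 1701); reducing, -418 mod 1701 = 1283.

1283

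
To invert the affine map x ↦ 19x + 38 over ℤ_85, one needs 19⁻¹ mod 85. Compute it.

9

Extended Euclidean algorithm:
85 = 4×19 + 9
19 = 2×9 + 1
9 = 9×1 + 0
gcd = 1, so the inverse exists. Back-substitute:
1 = 19 − 2·9
1 = −2·85 + 9·19
So 19·9 ≡ 1 (mod 85).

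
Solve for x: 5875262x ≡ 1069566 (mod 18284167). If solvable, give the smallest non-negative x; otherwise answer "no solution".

17586711

First find gcd(5875262, 18284167):
18284167 = 3*5875262 + 658381
5875262 = 8*658381 + 608214
658381 = 1*608214 + 50167
608214 = 12*50167 + 6210
50167 = 8*6210 + 487
6210 = 12*487 + 366
487 = 1*366 + 121
366 = 3*121 + 3
121 = 40*3 + 1
3 = 3*1 + 0
gcd = 1, so a unique solution mod 18284167 exists.
Back-substitute for the Bézout coefficients:
1 = 121 − 40·3
1 = −40·366 + 121·121
1 = 121·487 − 161·366
1 = −161·6210 + 2053·487
1 = 2053·50167 − 16585·6210
1 = −16585·608214 + 201073·50167
1 = 201073·658381 − 217658·608214
1 = −217658·5875262 + 1942337·658381
1 = 1942337·18284167 − 6044669·5875262
So 5875262·(-6044669) ≡ 1 (mod 18284167), giving 5875262⁻¹ ≡ 12239498.
x ≡ 5875262⁻¹·1069566 ≡ 12239498·1069566 ≡ 17586711 (mod 18284167).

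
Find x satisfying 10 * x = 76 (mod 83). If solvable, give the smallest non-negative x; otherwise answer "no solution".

74

First find gcd(10, 83):
83 = 8*10 + 3
10 = 3*3 + 1
3 = 3*1 + 0
gcd = 1, so a unique solution mod 83 exists.
Back-substitute for the Bézout coefficients:
1 = 10 − 3·3
1 = −3·83 + 25·10
So 10·(25) ≡ 1 (mod 83), giving 10⁻¹ ≡ 25.
x ≡ 10⁻¹·76 ≡ 25·76 ≡ 74 (mod 83).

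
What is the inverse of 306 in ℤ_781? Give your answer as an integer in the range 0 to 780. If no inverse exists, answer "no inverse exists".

Apply the Euclidean algorithm to 781 and 306:
781 = 2×306 + 169
306 = 1×169 + 137
169 = 1×137 + 32
137 = 4×32 + 9
32 = 3×9 + 5
9 = 1×5 + 4
5 = 1×4 + 1
4 = 4×1 + 0
Since gcd(306, 781) = 1, back-substitute to write 1 as a combination:
1 = 5 − 4
1 = −9 + 2·5
1 = 2·32 − 7·9
1 = −7·137 + 30·32
1 = 30·169 − 37·137
1 = −37·306 + 67·169
1 = 67·781 − 171·306
Thus 306·(-171) ≡ 1 (mod 781); reducing, -171 mod 781 = 610.

610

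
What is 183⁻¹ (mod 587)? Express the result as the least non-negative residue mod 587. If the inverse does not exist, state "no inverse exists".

417

Apply the Euclidean algorithm to 587 and 183:
587 = 3×183 + 38
183 = 4×38 + 31
38 = 1×31 + 7
31 = 4×7 + 3
7 = 2×3 + 1
3 = 3×1 + 0
Since gcd(183, 587) = 1, back-substitute to write 1 as a combination:
1 = 7 − 2·3
1 = −2·31 + 9·7
1 = 9·38 − 11·31
1 = −11·183 + 53·38
1 = 53·587 − 170·183
So 183·(-170) ≡ 1 (mod 587), and -170 ≡ 417 (mod 587).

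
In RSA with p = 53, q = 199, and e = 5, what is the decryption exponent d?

8237

φ(n) = (p−1)(q−1) = 52·198 = 10296.
Need d with 5·d ≡ 1 (mod 10296). Apply the extended Euclidean algorithm:
10296 = 2059×5 + 1
5 = 5×1 + 0
Back-substitute:
1 = 10296 − 2059·5
So 5·(-2059) ≡ 1 (mod 10296), hence d ≡ -2059 ≡ 8237 (mod 10296).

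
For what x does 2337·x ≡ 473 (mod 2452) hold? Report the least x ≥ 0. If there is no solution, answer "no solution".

401

First find gcd(2337, 2452):
2452 = 1×2337 + 115
2337 = 20×115 + 37
115 = 3×37 + 4
37 = 9×4 + 1
4 = 4×1 + 0
gcd = 1, so a unique solution mod 2452 exists.
Back-substitute for the Bézout coefficients:
1 = 37 − 9·4
1 = −9·115 + 28·37
1 = 28·2337 − 569·115
1 = −569·2452 + 597·2337
So 2337·(597) ≡ 1 (mod 2452), giving 2337⁻¹ ≡ 597.
x ≡ 2337⁻¹·473 ≡ 597·473 ≡ 401 (mod 2452).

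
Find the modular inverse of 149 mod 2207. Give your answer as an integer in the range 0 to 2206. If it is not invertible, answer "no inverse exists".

Run Euclid on (2207, 149):
2207 = 14×149 + 121
149 = 1×121 + 28
121 = 4×28 + 9
28 = 3×9 + 1
9 = 9×1 + 0
gcd = 1, so the inverse exists. Back-substitute:
1 = 28 − 3·9
1 = −3·121 + 13·28
1 = 13·149 − 16·121
1 = −16·2207 + 237·149
So 149·237 ≡ 1 (mod 2207).

237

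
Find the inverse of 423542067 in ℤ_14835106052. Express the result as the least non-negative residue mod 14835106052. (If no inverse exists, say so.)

Compute gcd(423542067, 14835106052):
14835106052 = 35*423542067 + 11133707
423542067 = 38*11133707 + 461201
11133707 = 24*461201 + 64883
461201 = 7*64883 + 7020
64883 = 9*7020 + 1703
7020 = 4*1703 + 208
1703 = 8*208 + 39
208 = 5*39 + 13
39 = 3*13 + 0
The gcd is 13, not 1, hence no inverse exists.

no inverse exists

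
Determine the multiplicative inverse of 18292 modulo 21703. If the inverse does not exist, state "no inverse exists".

Extended Euclidean algorithm:
21703 = 1*18292 + 3411
18292 = 5*3411 + 1237
3411 = 2*1237 + 937
1237 = 1*937 + 300
937 = 3*300 + 37
300 = 8*37 + 4
37 = 9*4 + 1
4 = 4*1 + 0
Since gcd(18292, 21703) = 1, back-substitute to write 1 as a combination:
1 = 37 − 9·4
1 = −9·300 + 73·37
1 = 73·937 − 228·300
1 = −228·1237 + 301·937
1 = 301·3411 − 830·1237
1 = −830·18292 + 4451·3411
1 = 4451·21703 − 5281·18292
Hence 18292⁻¹ ≡ -5281 ≡ 16422 (mod 21703).

16422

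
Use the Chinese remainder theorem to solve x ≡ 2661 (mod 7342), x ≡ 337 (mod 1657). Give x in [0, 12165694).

5942339

Write x = 2661 + 7342·k. Then 7342·k ≡ 337 − 2661 ≡ 990 (mod 1657).
Need 7342⁻¹ mod 1657. Extended Euclid on (1657, 714):
1657 = 2·714 + 229
714 = 3·229 + 27
229 = 8·27 + 13
27 = 2·13 + 1
13 = 13·1 + 0
Back-substitute:
1 = 27 − 2·13
1 = −2·229 + 17·27
1 = 17·714 − 53·229
1 = −53·1657 + 123·714
7342⁻¹ ≡ 123 (mod 1657), so k ≡ 123·990 ≡ 809 (mod 1657).
x = 2661 + 7342·809 = 5942339.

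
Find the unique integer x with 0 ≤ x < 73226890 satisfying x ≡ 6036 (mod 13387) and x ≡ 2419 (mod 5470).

38948819

Write x = 6036 + 13387·k. Then 13387·k ≡ 2419 − 6036 ≡ 1853 (mod 5470).
Need 13387⁻¹ mod 5470. Extended Euclid on (5470, 2447):
5470 = 2·2447 + 576
2447 = 4·576 + 143
576 = 4·143 + 4
143 = 35·4 + 3
4 = 1·3 + 1
3 = 3·1 + 0
Back-substitute:
1 = 4 − 3
1 = −143 + 36·4
1 = 36·576 − 145·143
1 = −145·2447 + 616·576
1 = 616·5470 − 1377·2447
13387⁻¹ ≡ 4093 (mod 5470), so k ≡ 4093·1853 ≡ 2909 (mod 5470).
x = 6036 + 13387·2909 = 38948819.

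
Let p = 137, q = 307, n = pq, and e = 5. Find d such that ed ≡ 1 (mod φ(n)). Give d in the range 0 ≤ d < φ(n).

33293

φ(n) = (p−1)(q−1) = 136·306 = 41616.
Need d with 5·d ≡ 1 (mod 41616). Apply the extended Euclidean algorithm:
41616 = 8323·5 + 1
5 = 5·1 + 0
Back-substitute:
1 = 41616 − 8323·5
So 5·(-8323) ≡ 1 (mod 41616), hence d ≡ -8323 ≡ 33293 (mod 41616).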